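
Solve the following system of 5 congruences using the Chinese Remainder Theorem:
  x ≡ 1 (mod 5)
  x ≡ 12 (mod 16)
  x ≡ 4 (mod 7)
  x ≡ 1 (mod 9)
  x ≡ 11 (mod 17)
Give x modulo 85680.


Product of moduli M = 5 · 16 · 7 · 9 · 17 = 85680.
Merge one congruence at a time:
  Start: x ≡ 1 (mod 5).
  Combine with x ≡ 12 (mod 16); new modulus lcm = 80.
    Write x = 1 + 5·t and substitute into x ≡ 12 (mod 16): 5·t ≡ 12 − 1 = 11 (mod 16).
    The inverse of 5 mod 16 is 13 (since 5·13 = 65 = 4·16 + 1), so t ≡ 13·11 = 143 ≡ 15 (mod 16).
    Then x = 1 + 5·15 = 76, valid modulo lcm(5, 16) = 80: x ≡ 76 (mod 80).
  Combine with x ≡ 4 (mod 7); new modulus lcm = 560.
    Write x = 76 + 80·t and substitute into x ≡ 4 (mod 7): 80·t ≡ 4 − 76 = -72 (mod 7).
    Reduce coefficients mod 7: 3·t ≡ 5 (mod 7).
    The inverse of 3 mod 7 is 5 (since 3·5 = 15 = 2·7 + 1), so t ≡ 5·5 = 25 ≡ 4 (mod 7).
    Then x = 76 + 80·4 = 396, valid modulo lcm(80, 7) = 560: x ≡ 396 (mod 560).
  Combine with x ≡ 1 (mod 9); new modulus lcm = 5040.
    Write x = 396 + 560·t and substitute into x ≡ 1 (mod 9): 560·t ≡ 1 − 396 = -395 (mod 9).
    Reduce coefficients mod 9: 2·t ≡ 1 (mod 9).
    The inverse of 2 mod 9 is 5 (since 2·5 = 10 = 1·9 + 1), so t ≡ 5·1 = 5 ≡ 5 (mod 9).
    Then x = 396 + 560·5 = 3196, valid modulo lcm(560, 9) = 5040: x ≡ 3196 (mod 5040).
  Combine with x ≡ 11 (mod 17); new modulus lcm = 85680.
    Write x = 3196 + 5040·t and substitute into x ≡ 11 (mod 17): 5040·t ≡ 11 − 3196 = -3185 (mod 17).
    Reduce coefficients mod 17: 8·t ≡ 11 (mod 17).
    The inverse of 8 mod 17 is 15 (since 8·15 = 120 = 7·17 + 1), so t ≡ 15·11 = 165 ≡ 12 (mod 17).
    Then x = 3196 + 5040·12 = 63676, valid modulo lcm(5040, 17) = 85680: x ≡ 63676 (mod 85680).
Verify against each original: 63676 mod 5 = 1, 63676 mod 16 = 12, 63676 mod 7 = 4, 63676 mod 9 = 1, 63676 mod 17 = 11.

x ≡ 63676 (mod 85680).


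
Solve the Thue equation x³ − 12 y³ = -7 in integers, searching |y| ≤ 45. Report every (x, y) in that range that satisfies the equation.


The equation is x³ - 12y³ = -7. For fixed y, x³ = 12·y³ − 7, so a solution requires the RHS to be a perfect cube.
Strategy: iterate y from -45 to 45, compute RHS = 12·y³ − 7, and check whether it is a (positive or negative) perfect cube.
Check small values of y:
  y = 0: RHS = -7 is not a perfect cube.
  y = 1: RHS = 5 is not a perfect cube.
  y = -1: RHS = -19 is not a perfect cube.
  y = 2: RHS = 89 is not a perfect cube.
  y = -2: RHS = -103 is not a perfect cube.
  y = 3: RHS = 317 is not a perfect cube.
  y = -3: RHS = -331 is not a perfect cube.
Continuing the search up to |y| = 45 finds no solutions either.
No (x, y) in the scanned range satisfies the equation.

No integer solutions with |y| ≤ 45.


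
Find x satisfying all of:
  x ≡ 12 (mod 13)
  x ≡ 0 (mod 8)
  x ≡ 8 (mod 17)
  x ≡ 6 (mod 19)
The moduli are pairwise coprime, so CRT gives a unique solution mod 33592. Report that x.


Product of moduli M = 13 · 8 · 17 · 19 = 33592.
Merge one congruence at a time:
  Start: x ≡ 12 (mod 13).
  Combine with x ≡ 0 (mod 8); new modulus lcm = 104.
    Write x = 12 + 13·t and substitute into x ≡ 0 (mod 8): 13·t ≡ 0 − 12 = -12 (mod 8).
    Reduce coefficients mod 8: 5·t ≡ 4 (mod 8).
    The inverse of 5 mod 8 is 5 (since 5·5 = 25 = 3·8 + 1), so t ≡ 5·4 = 20 ≡ 4 (mod 8).
    Then x = 12 + 13·4 = 64, valid modulo lcm(13, 8) = 104: x ≡ 64 (mod 104).
  Combine with x ≡ 8 (mod 17); new modulus lcm = 1768.
    Write x = 64 + 104·t and substitute into x ≡ 8 (mod 17): 104·t ≡ 8 − 64 = -56 (mod 17).
    Reduce coefficients mod 17: 2·t ≡ 12 (mod 17).
    The inverse of 2 mod 17 is 9 (since 2·9 = 18 = 1·17 + 1), so t ≡ 9·12 = 108 ≡ 6 (mod 17).
    Then x = 64 + 104·6 = 688, valid modulo lcm(104, 17) = 1768: x ≡ 688 (mod 1768).
  Combine with x ≡ 6 (mod 19); new modulus lcm = 33592.
    Write x = 688 + 1768·t and substitute into x ≡ 6 (mod 19): 1768·t ≡ 6 − 688 = -682 (mod 19).
    Reduce coefficients mod 19: 1·t ≡ 2 (mod 19).
    So t ≡ 2 (mod 19).
    Then x = 688 + 1768·2 = 4224, valid modulo lcm(1768, 19) = 33592: x ≡ 4224 (mod 33592).
Verify against each original: 4224 mod 13 = 12, 4224 mod 8 = 0, 4224 mod 17 = 8, 4224 mod 19 = 6.

x ≡ 4224 (mod 33592).


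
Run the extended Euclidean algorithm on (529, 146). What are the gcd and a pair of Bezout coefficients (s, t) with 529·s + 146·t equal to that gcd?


Euclidean algorithm on (529, 146) — divide until remainder is 0:
  529 = 3 · 146 + 91
  146 = 1 · 91 + 55
  91 = 1 · 55 + 36
  55 = 1 · 36 + 19
  36 = 1 · 19 + 17
  19 = 1 · 17 + 2
  17 = 8 · 2 + 1
  2 = 2 · 1 + 0
gcd(529, 146) = 1.
Track Bezout coefficients alongside the remainders: start with r₀ = 529 = a·1 + b·0 (s = 1, t = 0) and r₁ = 146 = a·0 + b·1 (s = 0, t = 1); each new remainder r_{k+1} = r_{k-1} − q_k·r_k inherits s_{k+1} = s_{k-1} − q_k·s_k, t_{k+1} = t_{k-1} − q_k·t_k, so r_k = a·s_k + b·t_k at every step:
  q = 3: r = 91, s = 1 − 3·0 = 1, t = 0 − 3·1 = -3  (check: 529·1 + 146·(-3) = 91)
  q = 1: r = 55, s = 0 − 1·1 = -1, t = 1 − 1·(-3) = 4  (check: 529·(-1) + 146·4 = 55)
  q = 1: r = 36, s = 1 − 1·(-1) = 2, t = -3 − 1·4 = -7  (check: 529·2 + 146·(-7) = 36)
  q = 1: r = 19, s = -1 − 1·2 = -3, t = 4 − 1·(-7) = 11  (check: 529·(-3) + 146·11 = 19)
  q = 1: r = 17, s = 2 − 1·(-3) = 5, t = -7 − 1·11 = -18  (check: 529·5 + 146·(-18) = 17)
  q = 1: r = 2, s = -3 − 1·5 = -8, t = 11 − 1·(-18) = 29  (check: 529·(-8) + 146·29 = 2)
  q = 8: r = 1, s = 5 − 8·(-8) = 69, t = -18 − 8·29 = -250  (check: 529·69 + 146·(-250) = 1)
The row with r = 1 (the gcd) gives the Bezout coefficients s = 69, t = -250.
Result: 529 · (69) + 146 · (-250) = 1.

gcd(529, 146) = 1; s = 69, t = -250 (check: 529·69 + 146·(-250) = 1).


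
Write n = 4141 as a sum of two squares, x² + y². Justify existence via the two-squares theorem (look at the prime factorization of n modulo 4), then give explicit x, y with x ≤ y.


Step 1: Factor n = 4141 = 41 · 101.
Step 2: Check the mod-4 condition on each prime factor: 41 ≡ 1 (mod 4), exponent 1; 101 ≡ 1 (mod 4), exponent 1.
All primes ≡ 3 (mod 4) appear to even exponent (or don't appear), so by the two-squares theorem n IS expressible as a sum of two squares.
Step 3: Build a representation. Here n = 41 · 101 is a product of primes ≡ 1 (mod 4). Each prime p ≡ 1 (mod 4) is itself a sum of two squares; find a² by testing p − a² for a perfect square:
  41: 41 − 1² = 40, 41 − 2² = 37, 41 − 3² = 32, 41 − 4² = 25 = 5² ⇒ 41 = 4² + 5².
  101: 101 − 1² = 100 = 10² ⇒ 101 = 1² + 10².
  Combine using the Brahmagupta–Fibonacci identity (a² + b²)(c² + d²) = (ac − bd)² + (ad + bc)² = (ac + bd)² + (ad − bc)²:
  41 · 101 = 4141: from (4² + 5²)(1² + 10²), take (4·1 − 5·10, 4·10 + 5·1) = (4 − 50, 40 + 5) = (-46, 45); dropping signs (only squares matter) gives (46, 45); check 46² + 45² = 2116 + 2025 = 4141 ✓.
Step 4: Order so x ≤ y and verify: 45² + 46² = 2025 + 2116 = 4141 = n. ✓

n = 4141 = 45² + 46² (one valid representation with x ≤ y).


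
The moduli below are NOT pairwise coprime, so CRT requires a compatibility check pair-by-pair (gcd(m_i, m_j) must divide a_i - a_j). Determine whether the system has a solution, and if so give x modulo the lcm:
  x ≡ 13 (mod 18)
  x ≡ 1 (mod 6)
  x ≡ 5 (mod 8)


Moduli 18, 6, 8 are not pairwise coprime, so CRT works modulo lcm(m_i) when all pairwise compatibility conditions hold.
Pairwise compatibility: gcd(m_i, m_j) must divide a_i - a_j for every pair.
Merge one congruence at a time:
  Start: x ≡ 13 (mod 18).
  Combine with x ≡ 1 (mod 6): gcd(18, 6) = 6; 1 - 13 = -12, which IS divisible by 6, so compatible.
    Write x = 13 + 18·t and substitute into x ≡ 1 (mod 6): 18·t ≡ 1 − 13 = -12 (mod 6).
    Divide the congruence (and modulus) by g = 6: 3·t ≡ -2 (mod 1).
    Modulo 1 every t works; take t = 0.
    Then x = 13 + 18·0 = 13, valid modulo lcm(18, 6) = 18: x ≡ 13 (mod 18).
  Combine with x ≡ 5 (mod 8): gcd(18, 8) = 2; 5 - 13 = -8, which IS divisible by 2, so compatible.
    Write x = 13 + 18·t and substitute into x ≡ 5 (mod 8): 18·t ≡ 5 − 13 = -8 (mod 8).
    Divide the congruence (and modulus) by g = 2: 9·t ≡ -4 (mod 4).
    Reduce coefficients mod 4: 1·t ≡ 0 (mod 4).
    So t ≡ 0 (mod 4).
    Then x = 13 + 18·0 = 13, valid modulo lcm(18, 8) = 72: x ≡ 13 (mod 72).
Verify: 13 mod 18 = 13, 13 mod 6 = 1, 13 mod 8 = 5.

x ≡ 13 (mod 72).


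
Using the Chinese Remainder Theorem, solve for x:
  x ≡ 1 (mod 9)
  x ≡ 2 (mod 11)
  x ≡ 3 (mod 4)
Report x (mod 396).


Moduli 9, 11, 4 are pairwise coprime; by CRT there is a unique solution modulo M = 9 · 11 · 4 = 396.
Solve pairwise, accumulating the modulus:
  Start with x ≡ 1 (mod 9).
  Combine with x ≡ 2 (mod 11): since gcd(9, 11) = 1, we get a unique residue mod 99.
    Write x = 1 + 9·t and substitute into x ≡ 2 (mod 11): 9·t ≡ 2 − 1 = 1 (mod 11).
    The inverse of 9 mod 11 is 5 (since 9·5 = 45 = 4·11 + 1), so t ≡ 5·1 = 5 ≡ 5 (mod 11).
    Then x = 1 + 9·5 = 46, valid modulo lcm(9, 11) = 99: x ≡ 46 (mod 99).
  Combine with x ≡ 3 (mod 4): since gcd(99, 4) = 1, we get a unique residue mod 396.
    Write x = 46 + 99·t and substitute into x ≡ 3 (mod 4): 99·t ≡ 3 − 46 = -43 (mod 4).
    Reduce coefficients mod 4: 3·t ≡ 1 (mod 4).
    The inverse of 3 mod 4 is 3 (since 3·3 = 9 = 2·4 + 1), so t ≡ 3·1 = 3 ≡ 3 (mod 4).
    Then x = 46 + 99·3 = 343, valid modulo lcm(99, 4) = 396: x ≡ 343 (mod 396).
Verify: 343 mod 9 = 1 ✓, 343 mod 11 = 2 ✓, 343 mod 4 = 3 ✓.

x ≡ 343 (mod 396).


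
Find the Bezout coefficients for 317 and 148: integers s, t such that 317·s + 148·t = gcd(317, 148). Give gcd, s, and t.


Euclidean algorithm on (317, 148) — divide until remainder is 0:
  317 = 2 · 148 + 21
  148 = 7 · 21 + 1
  21 = 21 · 1 + 0
gcd(317, 148) = 1.
Track Bezout coefficients alongside the remainders: start with r₀ = 317 = a·1 + b·0 (s = 1, t = 0) and r₁ = 148 = a·0 + b·1 (s = 0, t = 1); each new remainder r_{k+1} = r_{k-1} − q_k·r_k inherits s_{k+1} = s_{k-1} − q_k·s_k, t_{k+1} = t_{k-1} − q_k·t_k, so r_k = a·s_k + b·t_k at every step:
  q = 2: r = 21, s = 1 − 2·0 = 1, t = 0 − 2·1 = -2  (check: 317·1 + 148·(-2) = 21)
  q = 7: r = 1, s = 0 − 7·1 = -7, t = 1 − 7·(-2) = 15  (check: 317·(-7) + 148·15 = 1)
The row with r = 1 (the gcd) gives the Bezout coefficients s = -7, t = 15.
Result: 317 · (-7) + 148 · (15) = 1.

gcd(317, 148) = 1; s = -7, t = 15 (check: 317·(-7) + 148·15 = 1).


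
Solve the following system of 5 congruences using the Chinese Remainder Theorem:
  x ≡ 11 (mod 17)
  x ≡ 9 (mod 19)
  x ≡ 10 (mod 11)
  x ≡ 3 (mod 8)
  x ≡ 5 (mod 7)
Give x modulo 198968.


Product of moduli M = 17 · 19 · 11 · 8 · 7 = 198968.
Merge one congruence at a time:
  Start: x ≡ 11 (mod 17).
  Combine with x ≡ 9 (mod 19); new modulus lcm = 323.
    Write x = 11 + 17·t and substitute into x ≡ 9 (mod 19): 17·t ≡ 9 − 11 = -2 (mod 19).
    Reduce coefficients mod 19: 17·t ≡ 17 (mod 19).
    The inverse of 17 mod 19 is 9 (since 17·9 = 153 = 8·19 + 1), so t ≡ 9·17 = 153 ≡ 1 (mod 19).
    Then x = 11 + 17·1 = 28, valid modulo lcm(17, 19) = 323: x ≡ 28 (mod 323).
  Combine with x ≡ 10 (mod 11); new modulus lcm = 3553.
    Write x = 28 + 323·t and substitute into x ≡ 10 (mod 11): 323·t ≡ 10 − 28 = -18 (mod 11).
    Reduce coefficients mod 11: 4·t ≡ 4 (mod 11).
    The inverse of 4 mod 11 is 3 (since 4·3 = 12 = 1·11 + 1), so t ≡ 3·4 = 12 ≡ 1 (mod 11).
    Then x = 28 + 323·1 = 351, valid modulo lcm(323, 11) = 3553: x ≡ 351 (mod 3553).
  Combine with x ≡ 3 (mod 8); new modulus lcm = 28424.
    Write x = 351 + 3553·t and substitute into x ≡ 3 (mod 8): 3553·t ≡ 3 − 351 = -348 (mod 8).
    Reduce coefficients mod 8: 1·t ≡ 4 (mod 8).
    So t ≡ 4 (mod 8).
    Then x = 351 + 3553·4 = 14563, valid modulo lcm(3553, 8) = 28424: x ≡ 14563 (mod 28424).
  Combine with x ≡ 5 (mod 7); new modulus lcm = 198968.
    Write x = 14563 + 28424·t and substitute into x ≡ 5 (mod 7): 28424·t ≡ 5 − 14563 = -14558 (mod 7).
    Reduce coefficients mod 7: 4·t ≡ 2 (mod 7).
    The inverse of 4 mod 7 is 2 (since 4·2 = 8 = 1·7 + 1), so t ≡ 2·2 = 4 ≡ 4 (mod 7).
    Then x = 14563 + 28424·4 = 128259, valid modulo lcm(28424, 7) = 198968: x ≡ 128259 (mod 198968).
Verify against each original: 128259 mod 17 = 11, 128259 mod 19 = 9, 128259 mod 11 = 10, 128259 mod 8 = 3, 128259 mod 7 = 5.

x ≡ 128259 (mod 198968).


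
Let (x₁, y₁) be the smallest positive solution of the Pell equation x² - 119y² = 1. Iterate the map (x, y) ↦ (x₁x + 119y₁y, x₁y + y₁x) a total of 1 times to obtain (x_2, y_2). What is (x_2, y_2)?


Step 1: Find the fundamental solution (x₁, y₁) of x² - 119y² = 1.
  Expand √119 as a continued fraction. a₀ = ⌊√119⌋ = 10; iterate m_{k+1} = d_k·a_k − m_k, d_{k+1} = (119 − m_{k+1}²)/d_k, a_{k+1} = ⌊(a₀ + m_{k+1})/d_{k+1}⌋ (starting m₀ = 0, d₀ = 1), with convergents p_k = a_k·p_{k-1} + p_{k-2}, q_k = a_k·q_{k-1} + q_{k-2} (p₋₁ = 1, q₋₁ = 0):
  k = 0: a₀ = 10; p₀/q₀ = 10/1; p₀² − 119·q₀² = 100 − 119 = -19.
  k = 1: m = 10, d = 19, a = ⌊(10 + 10)/19⌋ = 1; p/q = (1·10 + 1)/(1·1 + 0) = 11/1; p² − 119·q² = 121 − 119 = 2.
  k = 2: m = 9, d = 2, a = ⌊(10 + 9)/2⌋ = 9; p/q = (9·11 + 10)/(9·1 + 1) = 109/10; p² − 119·q² = 11881 − 11900 = -19.
  k = 3: m = 9, d = 19, a = ⌊(10 + 9)/19⌋ = 1; p/q = (1·109 + 11)/(1·10 + 1) = 120/11; p² − 119·q² = 14400 − 14399 = 1.
  The first convergent with p² − 119·q² = 1 gives the fundamental solution (x₁, y₁) = (120, 11).
Step 2: Apply the recurrence (x_{n+1}, y_{n+1}) = (x₁x_n + 119y₁y_n, x₁y_n + y₁x_n) repeatedly.
  From (x_1, y_1) = (120, 11): x_2 = 120·120 + 119·11·11 = 28799; y_2 = 120·11 + 11·120 = 2640.
Step 3: Verify x_2² - 119·y_2² = 829382401 - 829382400 = 1 (should be 1). ✓

(x_1, y_1) = (120, 11); (x_2, y_2) = (28799, 2640).


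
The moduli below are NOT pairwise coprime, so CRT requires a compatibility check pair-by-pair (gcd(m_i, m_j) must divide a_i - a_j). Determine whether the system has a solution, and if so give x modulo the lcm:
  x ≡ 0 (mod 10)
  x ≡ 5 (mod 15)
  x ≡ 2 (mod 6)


Moduli 10, 15, 6 are not pairwise coprime, so CRT works modulo lcm(m_i) when all pairwise compatibility conditions hold.
Pairwise compatibility: gcd(m_i, m_j) must divide a_i - a_j for every pair.
Merge one congruence at a time:
  Start: x ≡ 0 (mod 10).
  Combine with x ≡ 5 (mod 15): gcd(10, 15) = 5; 5 - 0 = 5, which IS divisible by 5, so compatible.
    Write x = 0 + 10·t and substitute into x ≡ 5 (mod 15): 10·t ≡ 5 − 0 = 5 (mod 15).
    Divide the congruence (and modulus) by g = 5: 2·t ≡ 1 (mod 3).
    The inverse of 2 mod 3 is 2 (since 2·2 = 4 = 1·3 + 1), so t ≡ 2·1 = 2 ≡ 2 (mod 3).
    Then x = 0 + 10·2 = 20, valid modulo lcm(10, 15) = 30: x ≡ 20 (mod 30).
  Combine with x ≡ 2 (mod 6): gcd(30, 6) = 6; 2 - 20 = -18, which IS divisible by 6, so compatible.
    Write x = 20 + 30·t and substitute into x ≡ 2 (mod 6): 30·t ≡ 2 − 20 = -18 (mod 6).
    Divide the congruence (and modulus) by g = 6: 5·t ≡ -3 (mod 1).
    Modulo 1 every t works; take t = 0.
    Then x = 20 + 30·0 = 20, valid modulo lcm(30, 6) = 30: x ≡ 20 (mod 30).
Verify: 20 mod 10 = 0, 20 mod 15 = 5, 20 mod 6 = 2.

x ≡ 20 (mod 30).


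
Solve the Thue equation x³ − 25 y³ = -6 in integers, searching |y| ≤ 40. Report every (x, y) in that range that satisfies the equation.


The equation is x³ - 25y³ = -6. For fixed y, x³ = 25·y³ − 6, so a solution requires the RHS to be a perfect cube.
Strategy: iterate y from -40 to 40, compute RHS = 25·y³ − 6, and check whether it is a (positive or negative) perfect cube.
Check small values of y:
  y = 0: RHS = -6 is not a perfect cube.
  y = 1: RHS = 19 is not a perfect cube.
  y = -1: RHS = -31 is not a perfect cube.
  y = 2: RHS = 194 is not a perfect cube.
  y = -2: RHS = -206 is not a perfect cube.
  y = 3: RHS = 669 is not a perfect cube.
  y = -3: RHS = -681 is not a perfect cube.
Continuing the search up to |y| = 40 finds no solutions either.
No (x, y) in the scanned range satisfies the equation.

No integer solutions with |y| ≤ 40.


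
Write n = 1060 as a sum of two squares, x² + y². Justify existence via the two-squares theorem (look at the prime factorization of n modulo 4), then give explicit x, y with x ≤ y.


Step 1: Factor n = 1060 = 2^2 · 5 · 53.
Step 2: Check the mod-4 condition on each prime factor: 2 = 2 (special); 5 ≡ 1 (mod 4), exponent 1; 53 ≡ 1 (mod 4), exponent 1.
All primes ≡ 3 (mod 4) appear to even exponent (or don't appear), so by the two-squares theorem n IS expressible as a sum of two squares.
Step 3: Build a representation. Group n = k² · m with k = 2 and m = 5 · 53 = 265 (a product of primes ≡ 1 (mod 4)); a representation of m scales to one of n via (k·x)² + (k·y)² = k²(x² + y²). Each prime p ≡ 1 (mod 4) is itself a sum of two squares; find a² by testing p − a² for a perfect square:
  5: 5 − 1² = 4 = 2² ⇒ 5 = 1² + 2².
  53: 53 − 1² = 52, 53 − 2² = 49 = 7² ⇒ 53 = 2² + 7².
  Combine using the Brahmagupta–Fibonacci identity (a² + b²)(c² + d²) = (ac − bd)² + (ad + bc)² = (ac + bd)² + (ad − bc)²:
  5 · 53 = 265: from (1² + 2²)(2² + 7²), take (1·2 − 2·7, 1·7 + 2·2) = (2 − 14, 7 + 4) = (-12, 11); dropping signs (only squares matter) gives (12, 11); check 12² + 11² = 144 + 121 = 265 ✓.
  Scale by k = 2: (2·12, 2·11) = (24, 22).
Step 4: Order so x ≤ y and verify: 22² + 24² = 484 + 576 = 1060 = n. ✓

n = 1060 = 22² + 24² (one valid representation with x ≤ y).


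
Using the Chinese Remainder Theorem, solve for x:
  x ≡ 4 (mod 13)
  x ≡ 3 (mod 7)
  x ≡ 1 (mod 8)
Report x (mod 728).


Moduli 13, 7, 8 are pairwise coprime; by CRT there is a unique solution modulo M = 13 · 7 · 8 = 728.
Solve pairwise, accumulating the modulus:
  Start with x ≡ 4 (mod 13).
  Combine with x ≡ 3 (mod 7): since gcd(13, 7) = 1, we get a unique residue mod 91.
    Write x = 4 + 13·t and substitute into x ≡ 3 (mod 7): 13·t ≡ 3 − 4 = -1 (mod 7).
    Reduce coefficients mod 7: 6·t ≡ 6 (mod 7).
    The inverse of 6 mod 7 is 6 (since 6·6 = 36 = 5·7 + 1), so t ≡ 6·6 = 36 ≡ 1 (mod 7).
    Then x = 4 + 13·1 = 17, valid modulo lcm(13, 7) = 91: x ≡ 17 (mod 91).
  Combine with x ≡ 1 (mod 8): since gcd(91, 8) = 1, we get a unique residue mod 728.
    Write x = 17 + 91·t and substitute into x ≡ 1 (mod 8): 91·t ≡ 1 − 17 = -16 (mod 8).
    Reduce coefficients mod 8: 3·t ≡ 0 (mod 8).
    The inverse of 3 mod 8 is 3 (since 3·3 = 9 = 1·8 + 1), so t ≡ 3·0 = 0 ≡ 0 (mod 8).
    Then x = 17 + 91·0 = 17, valid modulo lcm(91, 8) = 728: x ≡ 17 (mod 728).
Verify: 17 mod 13 = 4 ✓, 17 mod 7 = 3 ✓, 17 mod 8 = 1 ✓.

x ≡ 17 (mod 728).


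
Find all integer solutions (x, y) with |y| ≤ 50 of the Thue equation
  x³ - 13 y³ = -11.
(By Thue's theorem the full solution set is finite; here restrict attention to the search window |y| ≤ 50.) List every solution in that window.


The equation is x³ - 13y³ = -11. For fixed y, x³ = 13·y³ − 11, so a solution requires the RHS to be a perfect cube.
Strategy: iterate y from -50 to 50, compute RHS = 13·y³ − 11, and check whether it is a (positive or negative) perfect cube.
Check small values of y:
  y = 0: RHS = -11 is not a perfect cube.
  y = 1: RHS = 2 is not a perfect cube.
  y = -1: RHS = -24 is not a perfect cube.
  y = 2: RHS = 93 is not a perfect cube.
  y = -2: RHS = -115 is not a perfect cube.
  y = 3: RHS = 340 is not a perfect cube.
  y = -3: RHS = -362 is not a perfect cube.
Continuing the search up to |y| = 50 finds no solutions either.
No (x, y) in the scanned range satisfies the equation.

No integer solutions with |y| ≤ 50.


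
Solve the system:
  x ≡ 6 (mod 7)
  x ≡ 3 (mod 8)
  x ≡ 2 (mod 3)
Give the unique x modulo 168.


Moduli 7, 8, 3 are pairwise coprime; by CRT there is a unique solution modulo M = 7 · 8 · 3 = 168.
Solve pairwise, accumulating the modulus:
  Start with x ≡ 6 (mod 7).
  Combine with x ≡ 3 (mod 8): since gcd(7, 8) = 1, we get a unique residue mod 56.
    Write x = 6 + 7·t and substitute into x ≡ 3 (mod 8): 7·t ≡ 3 − 6 = -3 (mod 8).
    Reduce coefficients mod 8: 7·t ≡ 5 (mod 8).
    The inverse of 7 mod 8 is 7 (since 7·7 = 49 = 6·8 + 1), so t ≡ 7·5 = 35 ≡ 3 (mod 8).
    Then x = 6 + 7·3 = 27, valid modulo lcm(7, 8) = 56: x ≡ 27 (mod 56).
  Combine with x ≡ 2 (mod 3): since gcd(56, 3) = 1, we get a unique residue mod 168.
    Write x = 27 + 56·t and substitute into x ≡ 2 (mod 3): 56·t ≡ 2 − 27 = -25 (mod 3).
    Reduce coefficients mod 3: 2·t ≡ 2 (mod 3).
    The inverse of 2 mod 3 is 2 (since 2·2 = 4 = 1·3 + 1), so t ≡ 2·2 = 4 ≡ 1 (mod 3).
    Then x = 27 + 56·1 = 83, valid modulo lcm(56, 3) = 168: x ≡ 83 (mod 168).
Verify: 83 mod 7 = 6 ✓, 83 mod 8 = 3 ✓, 83 mod 3 = 2 ✓.

x ≡ 83 (mod 168).


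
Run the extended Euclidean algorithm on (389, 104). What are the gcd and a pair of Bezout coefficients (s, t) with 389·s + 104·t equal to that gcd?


Euclidean algorithm on (389, 104) — divide until remainder is 0:
  389 = 3 · 104 + 77
  104 = 1 · 77 + 27
  77 = 2 · 27 + 23
  27 = 1 · 23 + 4
  23 = 5 · 4 + 3
  4 = 1 · 3 + 1
  3 = 3 · 1 + 0
gcd(389, 104) = 1.
Track Bezout coefficients alongside the remainders: start with r₀ = 389 = a·1 + b·0 (s = 1, t = 0) and r₁ = 104 = a·0 + b·1 (s = 0, t = 1); each new remainder r_{k+1} = r_{k-1} − q_k·r_k inherits s_{k+1} = s_{k-1} − q_k·s_k, t_{k+1} = t_{k-1} − q_k·t_k, so r_k = a·s_k + b·t_k at every step:
  q = 3: r = 77, s = 1 − 3·0 = 1, t = 0 − 3·1 = -3  (check: 389·1 + 104·(-3) = 77)
  q = 1: r = 27, s = 0 − 1·1 = -1, t = 1 − 1·(-3) = 4  (check: 389·(-1) + 104·4 = 27)
  q = 2: r = 23, s = 1 − 2·(-1) = 3, t = -3 − 2·4 = -11  (check: 389·3 + 104·(-11) = 23)
  q = 1: r = 4, s = -1 − 1·3 = -4, t = 4 − 1·(-11) = 15  (check: 389·(-4) + 104·15 = 4)
  q = 5: r = 3, s = 3 − 5·(-4) = 23, t = -11 − 5·15 = -86  (check: 389·23 + 104·(-86) = 3)
  q = 1: r = 1, s = -4 − 1·23 = -27, t = 15 − 1·(-86) = 101  (check: 389·(-27) + 104·101 = 1)
The row with r = 1 (the gcd) gives the Bezout coefficients s = -27, t = 101.
Result: 389 · (-27) + 104 · (101) = 1.

gcd(389, 104) = 1; s = -27, t = 101 (check: 389·(-27) + 104·101 = 1).


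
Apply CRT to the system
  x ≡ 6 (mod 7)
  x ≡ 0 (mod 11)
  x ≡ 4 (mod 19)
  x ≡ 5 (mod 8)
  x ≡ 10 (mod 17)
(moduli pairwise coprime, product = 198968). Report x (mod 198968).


Product of moduli M = 7 · 11 · 19 · 8 · 17 = 198968.
Merge one congruence at a time:
  Start: x ≡ 6 (mod 7).
  Combine with x ≡ 0 (mod 11); new modulus lcm = 77.
    Write x = 6 + 7·t and substitute into x ≡ 0 (mod 11): 7·t ≡ 0 − 6 = -6 (mod 11).
    Reduce coefficients mod 11: 7·t ≡ 5 (mod 11).
    The inverse of 7 mod 11 is 8 (since 7·8 = 56 = 5·11 + 1), so t ≡ 8·5 = 40 ≡ 7 (mod 11).
    Then x = 6 + 7·7 = 55, valid modulo lcm(7, 11) = 77: x ≡ 55 (mod 77).
  Combine with x ≡ 4 (mod 19); new modulus lcm = 1463.
    Write x = 55 + 77·t and substitute into x ≡ 4 (mod 19): 77·t ≡ 4 − 55 = -51 (mod 19).
    Reduce coefficients mod 19: 1·t ≡ 6 (mod 19).
    So t ≡ 6 (mod 19).
    Then x = 55 + 77·6 = 517, valid modulo lcm(77, 19) = 1463: x ≡ 517 (mod 1463).
  Combine with x ≡ 5 (mod 8); new modulus lcm = 11704.
    Write x = 517 + 1463·t and substitute into x ≡ 5 (mod 8): 1463·t ≡ 5 − 517 = -512 (mod 8).
    Reduce coefficients mod 8: 7·t ≡ 0 (mod 8).
    The inverse of 7 mod 8 is 7 (since 7·7 = 49 = 6·8 + 1), so t ≡ 7·0 = 0 ≡ 0 (mod 8).
    Then x = 517 + 1463·0 = 517, valid modulo lcm(1463, 8) = 11704: x ≡ 517 (mod 11704).
  Combine with x ≡ 10 (mod 17); new modulus lcm = 198968.
    Write x = 517 + 11704·t and substitute into x ≡ 10 (mod 17): 11704·t ≡ 10 − 517 = -507 (mod 17).
    Reduce coefficients mod 17: 8·t ≡ 3 (mod 17).
    The inverse of 8 mod 17 is 15 (since 8·15 = 120 = 7·17 + 1), so t ≡ 15·3 = 45 ≡ 11 (mod 17).
    Then x = 517 + 11704·11 = 129261, valid modulo lcm(11704, 17) = 198968: x ≡ 129261 (mod 198968).
Verify against each original: 129261 mod 7 = 6, 129261 mod 11 = 0, 129261 mod 19 = 4, 129261 mod 8 = 5, 129261 mod 17 = 10.

x ≡ 129261 (mod 198968).


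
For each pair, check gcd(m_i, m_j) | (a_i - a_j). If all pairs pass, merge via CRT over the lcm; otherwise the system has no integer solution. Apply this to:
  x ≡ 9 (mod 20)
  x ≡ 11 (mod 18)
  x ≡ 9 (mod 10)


Moduli 20, 18, 10 are not pairwise coprime, so CRT works modulo lcm(m_i) when all pairwise compatibility conditions hold.
Pairwise compatibility: gcd(m_i, m_j) must divide a_i - a_j for every pair.
Merge one congruence at a time:
  Start: x ≡ 9 (mod 20).
  Combine with x ≡ 11 (mod 18): gcd(20, 18) = 2; 11 - 9 = 2, which IS divisible by 2, so compatible.
    Write x = 9 + 20·t and substitute into x ≡ 11 (mod 18): 20·t ≡ 11 − 9 = 2 (mod 18).
    Divide the congruence (and modulus) by g = 2: 10·t ≡ 1 (mod 9).
    Reduce coefficients mod 9: 1·t ≡ 1 (mod 9).
    So t ≡ 1 (mod 9).
    Then x = 9 + 20·1 = 29, valid modulo lcm(20, 18) = 180: x ≡ 29 (mod 180).
  Combine with x ≡ 9 (mod 10): gcd(180, 10) = 10; 9 - 29 = -20, which IS divisible by 10, so compatible.
    Write x = 29 + 180·t and substitute into x ≡ 9 (mod 10): 180·t ≡ 9 − 29 = -20 (mod 10).
    Divide the congruence (and modulus) by g = 10: 18·t ≡ -2 (mod 1).
    Modulo 1 every t works; take t = 0.
    Then x = 29 + 180·0 = 29, valid modulo lcm(180, 10) = 180: x ≡ 29 (mod 180).
Verify: 29 mod 20 = 9, 29 mod 18 = 11, 29 mod 10 = 9.

x ≡ 29 (mod 180).


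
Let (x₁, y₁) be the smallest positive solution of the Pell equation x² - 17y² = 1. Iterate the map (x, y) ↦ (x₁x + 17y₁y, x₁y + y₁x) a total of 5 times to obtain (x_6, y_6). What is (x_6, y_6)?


Step 1: Find the fundamental solution (x₁, y₁) of x² - 17y² = 1.
  Expand √17 as a continued fraction. a₀ = ⌊√17⌋ = 4; iterate m_{k+1} = d_k·a_k − m_k, d_{k+1} = (17 − m_{k+1}²)/d_k, a_{k+1} = ⌊(a₀ + m_{k+1})/d_{k+1}⌋ (starting m₀ = 0, d₀ = 1), with convergents p_k = a_k·p_{k-1} + p_{k-2}, q_k = a_k·q_{k-1} + q_{k-2} (p₋₁ = 1, q₋₁ = 0):
  k = 0: a₀ = 4; p₀/q₀ = 4/1; p₀² − 17·q₀² = 16 − 17 = -1.
  k = 1: m = 4, d = 1, a = ⌊(4 + 4)/1⌋ = 8; p/q = (8·4 + 1)/(8·1 + 0) = 33/8; p² − 17·q² = 1089 − 1088 = 1.
  The first convergent with p² − 17·q² = 1 gives the fundamental solution (x₁, y₁) = (33, 8).
Step 2: Apply the recurrence (x_{n+1}, y_{n+1}) = (x₁x_n + 17y₁y_n, x₁y_n + y₁x_n) repeatedly.
  From (x_1, y_1) = (33, 8): x_2 = 33·33 + 17·8·8 = 2177; y_2 = 33·8 + 8·33 = 528.
  From (x_2, y_2) = (2177, 528): x_3 = 33·2177 + 17·8·528 = 143649; y_3 = 33·528 + 8·2177 = 34840.
  From (x_3, y_3) = (143649, 34840): x_4 = 33·143649 + 17·8·34840 = 9478657; y_4 = 33·34840 + 8·143649 = 2298912.
  From (x_4, y_4) = (9478657, 2298912): x_5 = 33·9478657 + 17·8·2298912 = 625447713; y_5 = 33·2298912 + 8·9478657 = 151693352.
  From (x_5, y_5) = (625447713, 151693352): x_6 = 33·625447713 + 17·8·151693352 = 41270070401; y_6 = 33·151693352 + 8·625447713 = 10009462320.
Step 3: Verify x_6² - 17·y_6² = 1703218710903496300801 - 1703218710903496300800 = 1 (should be 1). ✓

(x_1, y_1) = (33, 8); (x_6, y_6) = (41270070401, 10009462320).


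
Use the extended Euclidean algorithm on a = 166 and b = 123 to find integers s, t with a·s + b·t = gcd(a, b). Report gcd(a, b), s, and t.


Euclidean algorithm on (166, 123) — divide until remainder is 0:
  166 = 1 · 123 + 43
  123 = 2 · 43 + 37
  43 = 1 · 37 + 6
  37 = 6 · 6 + 1
  6 = 6 · 1 + 0
gcd(166, 123) = 1.
Track Bezout coefficients alongside the remainders: start with r₀ = 166 = a·1 + b·0 (s = 1, t = 0) and r₁ = 123 = a·0 + b·1 (s = 0, t = 1); each new remainder r_{k+1} = r_{k-1} − q_k·r_k inherits s_{k+1} = s_{k-1} − q_k·s_k, t_{k+1} = t_{k-1} − q_k·t_k, so r_k = a·s_k + b·t_k at every step:
  q = 1: r = 43, s = 1 − 1·0 = 1, t = 0 − 1·1 = -1  (check: 166·1 + 123·(-1) = 43)
  q = 2: r = 37, s = 0 − 2·1 = -2, t = 1 − 2·(-1) = 3  (check: 166·(-2) + 123·3 = 37)
  q = 1: r = 6, s = 1 − 1·(-2) = 3, t = -1 − 1·3 = -4  (check: 166·3 + 123·(-4) = 6)
  q = 6: r = 1, s = -2 − 6·3 = -20, t = 3 − 6·(-4) = 27  (check: 166·(-20) + 123·27 = 1)
The row with r = 1 (the gcd) gives the Bezout coefficients s = -20, t = 27.
Result: 166 · (-20) + 123 · (27) = 1.

gcd(166, 123) = 1; s = -20, t = 27 (check: 166·(-20) + 123·27 = 1).


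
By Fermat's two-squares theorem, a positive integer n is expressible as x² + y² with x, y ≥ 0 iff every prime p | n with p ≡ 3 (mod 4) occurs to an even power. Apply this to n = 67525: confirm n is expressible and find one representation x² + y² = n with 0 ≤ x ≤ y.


Step 1: Factor n = 67525 = 5^2 · 37 · 73.
Step 2: Check the mod-4 condition on each prime factor: 5 ≡ 1 (mod 4), exponent 2; 37 ≡ 1 (mod 4), exponent 1; 73 ≡ 1 (mod 4), exponent 1.
All primes ≡ 3 (mod 4) appear to even exponent (or don't appear), so by the two-squares theorem n IS expressible as a sum of two squares.
Step 3: Build a representation. Group n = k² · m with k = 5 and m = 37 · 73 = 2701 (a product of primes ≡ 1 (mod 4)); a representation of m scales to one of n via (k·x)² + (k·y)² = k²(x² + y²). Each prime p ≡ 1 (mod 4) is itself a sum of two squares; find a² by testing p − a² for a perfect square:
  37: 37 − 1² = 36 = 6² ⇒ 37 = 1² + 6².
  73: 73 − 1² = 72, 73 − 2² = 69, 73 − 3² = 64 = 8² ⇒ 73 = 3² + 8².
  Combine using the Brahmagupta–Fibonacci identity (a² + b²)(c² + d²) = (ac − bd)² + (ad + bc)² = (ac + bd)² + (ad − bc)²:
  37 · 73 = 2701: from (1² + 6²)(3² + 8²), take (1·3 − 6·8, 1·8 + 6·3) = (3 − 48, 8 + 18) = (-45, 26); dropping signs (only squares matter) gives (45, 26); check 45² + 26² = 2025 + 676 = 2701 ✓.
  Scale by k = 5: (5·45, 5·26) = (225, 130).
Step 4: Order so x ≤ y and verify: 130² + 225² = 16900 + 50625 = 67525 = n. ✓

n = 67525 = 130² + 225² (one valid representation with x ≤ y).


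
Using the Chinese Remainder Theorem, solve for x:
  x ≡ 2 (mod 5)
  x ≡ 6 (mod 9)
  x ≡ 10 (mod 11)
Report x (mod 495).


Moduli 5, 9, 11 are pairwise coprime; by CRT there is a unique solution modulo M = 5 · 9 · 11 = 495.
Solve pairwise, accumulating the modulus:
  Start with x ≡ 2 (mod 5).
  Combine with x ≡ 6 (mod 9): since gcd(5, 9) = 1, we get a unique residue mod 45.
    Write x = 2 + 5·t and substitute into x ≡ 6 (mod 9): 5·t ≡ 6 − 2 = 4 (mod 9).
    The inverse of 5 mod 9 is 2 (since 5·2 = 10 = 1·9 + 1), so t ≡ 2·4 = 8 ≡ 8 (mod 9).
    Then x = 2 + 5·8 = 42, valid modulo lcm(5, 9) = 45: x ≡ 42 (mod 45).
  Combine with x ≡ 10 (mod 11): since gcd(45, 11) = 1, we get a unique residue mod 495.
    Write x = 42 + 45·t and substitute into x ≡ 10 (mod 11): 45·t ≡ 10 − 42 = -32 (mod 11).
    Reduce coefficients mod 11: 1·t ≡ 1 (mod 11).
    So t ≡ 1 (mod 11).
    Then x = 42 + 45·1 = 87, valid modulo lcm(45, 11) = 495: x ≡ 87 (mod 495).
Verify: 87 mod 5 = 2 ✓, 87 mod 9 = 6 ✓, 87 mod 11 = 10 ✓.

x ≡ 87 (mod 495).


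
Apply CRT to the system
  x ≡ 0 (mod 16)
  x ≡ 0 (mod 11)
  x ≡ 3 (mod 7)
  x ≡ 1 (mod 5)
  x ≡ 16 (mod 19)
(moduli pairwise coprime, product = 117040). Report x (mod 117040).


Product of moduli M = 16 · 11 · 7 · 5 · 19 = 117040.
Merge one congruence at a time:
  Start: x ≡ 0 (mod 16).
  Combine with x ≡ 0 (mod 11); new modulus lcm = 176.
    Write x = 0 + 16·t and substitute into x ≡ 0 (mod 11): 16·t ≡ 0 − 0 = 0 (mod 11).
    Reduce coefficients mod 11: 5·t ≡ 0 (mod 11).
    The inverse of 5 mod 11 is 9 (since 5·9 = 45 = 4·11 + 1), so t ≡ 9·0 = 0 ≡ 0 (mod 11).
    Then x = 0 + 16·0 = 0, valid modulo lcm(16, 11) = 176: x ≡ 0 (mod 176).
  Combine with x ≡ 3 (mod 7); new modulus lcm = 1232.
    Write x = 0 + 176·t and substitute into x ≡ 3 (mod 7): 176·t ≡ 3 − 0 = 3 (mod 7).
    Reduce coefficients mod 7: 1·t ≡ 3 (mod 7).
    So t ≡ 3 (mod 7).
    Then x = 0 + 176·3 = 528, valid modulo lcm(176, 7) = 1232: x ≡ 528 (mod 1232).
  Combine with x ≡ 1 (mod 5); new modulus lcm = 6160.
    Write x = 528 + 1232·t and substitute into x ≡ 1 (mod 5): 1232·t ≡ 1 − 528 = -527 (mod 5).
    Reduce coefficients mod 5: 2·t ≡ 3 (mod 5).
    The inverse of 2 mod 5 is 3 (since 2·3 = 6 = 1·5 + 1), so t ≡ 3·3 = 9 ≡ 4 (mod 5).
    Then x = 528 + 1232·4 = 5456, valid modulo lcm(1232, 5) = 6160: x ≡ 5456 (mod 6160).
  Combine with x ≡ 16 (mod 19); new modulus lcm = 117040.
    Write x = 5456 + 6160·t and substitute into x ≡ 16 (mod 19): 6160·t ≡ 16 − 5456 = -5440 (mod 19).
    Reduce coefficients mod 19: 4·t ≡ 13 (mod 19).
    The inverse of 4 mod 19 is 5 (since 4·5 = 20 = 1·19 + 1), so t ≡ 5·13 = 65 ≡ 8 (mod 19).
    Then x = 5456 + 6160·8 = 54736, valid modulo lcm(6160, 19) = 117040: x ≡ 54736 (mod 117040).
Verify against each original: 54736 mod 16 = 0, 54736 mod 11 = 0, 54736 mod 7 = 3, 54736 mod 5 = 1, 54736 mod 19 = 16.

x ≡ 54736 (mod 117040).


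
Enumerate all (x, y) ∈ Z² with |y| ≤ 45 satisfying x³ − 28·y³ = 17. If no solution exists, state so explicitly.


The equation is x³ - 28y³ = 17. For fixed y, x³ = 28·y³ + 17, so a solution requires the RHS to be a perfect cube.
Strategy: iterate y from -45 to 45, compute RHS = 28·y³ + 17, and check whether it is a (positive or negative) perfect cube.
Check small values of y:
  y = 0: RHS = 17 is not a perfect cube.
  y = 1: RHS = 45 is not a perfect cube.
  y = -1: RHS = -11 is not a perfect cube.
  y = 2: RHS = 241 is not a perfect cube.
  y = -2: RHS = -207 is not a perfect cube.
  y = 3: RHS = 773 is not a perfect cube.
  y = -3: RHS = -739 is not a perfect cube.
Continuing the search up to |y| = 45 finds no solutions either.
No (x, y) in the scanned range satisfies the equation.

No integer solutions with |y| ≤ 45.


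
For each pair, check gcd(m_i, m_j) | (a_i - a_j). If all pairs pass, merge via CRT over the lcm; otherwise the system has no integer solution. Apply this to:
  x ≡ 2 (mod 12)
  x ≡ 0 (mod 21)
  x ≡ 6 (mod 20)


Moduli 12, 21, 20 are not pairwise coprime, so CRT works modulo lcm(m_i) when all pairwise compatibility conditions hold.
Pairwise compatibility: gcd(m_i, m_j) must divide a_i - a_j for every pair.
Merge one congruence at a time:
  Start: x ≡ 2 (mod 12).
  Combine with x ≡ 0 (mod 21): gcd(12, 21) = 3, and 0 - 2 = -2 is NOT divisible by 3.
    ⇒ system is inconsistent (no integer solution).

No solution (the system is inconsistent).


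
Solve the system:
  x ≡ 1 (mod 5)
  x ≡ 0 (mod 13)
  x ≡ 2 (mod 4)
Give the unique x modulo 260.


Moduli 5, 13, 4 are pairwise coprime; by CRT there is a unique solution modulo M = 5 · 13 · 4 = 260.
Solve pairwise, accumulating the modulus:
  Start with x ≡ 1 (mod 5).
  Combine with x ≡ 0 (mod 13): since gcd(5, 13) = 1, we get a unique residue mod 65.
    Write x = 1 + 5·t and substitute into x ≡ 0 (mod 13): 5·t ≡ 0 − 1 = -1 (mod 13).
    Reduce coefficients mod 13: 5·t ≡ 12 (mod 13).
    The inverse of 5 mod 13 is 8 (since 5·8 = 40 = 3·13 + 1), so t ≡ 8·12 = 96 ≡ 5 (mod 13).
    Then x = 1 + 5·5 = 26, valid modulo lcm(5, 13) = 65: x ≡ 26 (mod 65).
  Combine with x ≡ 2 (mod 4): since gcd(65, 4) = 1, we get a unique residue mod 260.
    Write x = 26 + 65·t and substitute into x ≡ 2 (mod 4): 65·t ≡ 2 − 26 = -24 (mod 4).
    Reduce coefficients mod 4: 1·t ≡ 0 (mod 4).
    So t ≡ 0 (mod 4).
    Then x = 26 + 65·0 = 26, valid modulo lcm(65, 4) = 260: x ≡ 26 (mod 260).
Verify: 26 mod 5 = 1 ✓, 26 mod 13 = 0 ✓, 26 mod 4 = 2 ✓.

x ≡ 26 (mod 260).


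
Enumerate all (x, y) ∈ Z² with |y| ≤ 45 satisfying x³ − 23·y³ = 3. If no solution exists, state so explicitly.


The equation is x³ - 23y³ = 3. For fixed y, x³ = 23·y³ + 3, so a solution requires the RHS to be a perfect cube.
Strategy: iterate y from -45 to 45, compute RHS = 23·y³ + 3, and check whether it is a (positive or negative) perfect cube.
Check small values of y:
  y = 0: RHS = 3 is not a perfect cube.
  y = 1: RHS = 26 is not a perfect cube.
  y = -1: RHS = -20 is not a perfect cube.
  y = 2: RHS = 187 is not a perfect cube.
  y = -2: RHS = -181 is not a perfect cube.
  y = 3: RHS = 624 is not a perfect cube.
  y = -3: RHS = -618 is not a perfect cube.
Continuing the search up to |y| = 45 finds no solutions either.
No (x, y) in the scanned range satisfies the equation.

No integer solutions with |y| ≤ 45.


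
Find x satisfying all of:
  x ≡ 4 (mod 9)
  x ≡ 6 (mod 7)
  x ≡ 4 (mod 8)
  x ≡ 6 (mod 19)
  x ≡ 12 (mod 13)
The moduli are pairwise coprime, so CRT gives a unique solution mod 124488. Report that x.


Product of moduli M = 9 · 7 · 8 · 19 · 13 = 124488.
Merge one congruence at a time:
  Start: x ≡ 4 (mod 9).
  Combine with x ≡ 6 (mod 7); new modulus lcm = 63.
    Write x = 4 + 9·t and substitute into x ≡ 6 (mod 7): 9·t ≡ 6 − 4 = 2 (mod 7).
    Reduce coefficients mod 7: 2·t ≡ 2 (mod 7).
    The inverse of 2 mod 7 is 4 (since 2·4 = 8 = 1·7 + 1), so t ≡ 4·2 = 8 ≡ 1 (mod 7).
    Then x = 4 + 9·1 = 13, valid modulo lcm(9, 7) = 63: x ≡ 13 (mod 63).
  Combine with x ≡ 4 (mod 8); new modulus lcm = 504.
    Write x = 13 + 63·t and substitute into x ≡ 4 (mod 8): 63·t ≡ 4 − 13 = -9 (mod 8).
    Reduce coefficients mod 8: 7·t ≡ 7 (mod 8).
    The inverse of 7 mod 8 is 7 (since 7·7 = 49 = 6·8 + 1), so t ≡ 7·7 = 49 ≡ 1 (mod 8).
    Then x = 13 + 63·1 = 76, valid modulo lcm(63, 8) = 504: x ≡ 76 (mod 504).
  Combine with x ≡ 6 (mod 19); new modulus lcm = 9576.
    Write x = 76 + 504·t and substitute into x ≡ 6 (mod 19): 504·t ≡ 6 − 76 = -70 (mod 19).
    Reduce coefficients mod 19: 10·t ≡ 6 (mod 19).
    The inverse of 10 mod 19 is 2 (since 10·2 = 20 = 1·19 + 1), so t ≡ 2·6 = 12 ≡ 12 (mod 19).
    Then x = 76 + 504·12 = 6124, valid modulo lcm(504, 19) = 9576: x ≡ 6124 (mod 9576).
  Combine with x ≡ 12 (mod 13); new modulus lcm = 124488.
    Write x = 6124 + 9576·t and substitute into x ≡ 12 (mod 13): 9576·t ≡ 12 − 6124 = -6112 (mod 13).
    Reduce coefficients mod 13: 8·t ≡ 11 (mod 13).
    The inverse of 8 mod 13 is 5 (since 8·5 = 40 = 3·13 + 1), so t ≡ 5·11 = 55 ≡ 3 (mod 13).
    Then x = 6124 + 9576·3 = 34852, valid modulo lcm(9576, 13) = 124488: x ≡ 34852 (mod 124488).
Verify against each original: 34852 mod 9 = 4, 34852 mod 7 = 6, 34852 mod 8 = 4, 34852 mod 19 = 6, 34852 mod 13 = 12.

x ≡ 34852 (mod 124488).


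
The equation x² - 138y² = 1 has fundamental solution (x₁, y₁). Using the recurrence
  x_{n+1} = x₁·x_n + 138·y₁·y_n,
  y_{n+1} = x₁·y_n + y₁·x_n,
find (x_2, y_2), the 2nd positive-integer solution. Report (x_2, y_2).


Step 1: Find the fundamental solution (x₁, y₁) of x² - 138y² = 1.
  Expand √138 as a continued fraction. a₀ = ⌊√138⌋ = 11; iterate m_{k+1} = d_k·a_k − m_k, d_{k+1} = (138 − m_{k+1}²)/d_k, a_{k+1} = ⌊(a₀ + m_{k+1})/d_{k+1}⌋ (starting m₀ = 0, d₀ = 1), with convergents p_k = a_k·p_{k-1} + p_{k-2}, q_k = a_k·q_{k-1} + q_{k-2} (p₋₁ = 1, q₋₁ = 0):
  k = 0: a₀ = 11; p₀/q₀ = 11/1; p₀² − 138·q₀² = 121 − 138 = -17.
  k = 1: m = 11, d = 17, a = ⌊(11 + 11)/17⌋ = 1; p/q = (1·11 + 1)/(1·1 + 0) = 12/1; p² − 138·q² = 144 − 138 = 6.
  k = 2: m = 6, d = 6, a = ⌊(11 + 6)/6⌋ = 2; p/q = (2·12 + 11)/(2·1 + 1) = 35/3; p² − 138·q² = 1225 − 1242 = -17.
  k = 3: m = 6, d = 17, a = ⌊(11 + 6)/17⌋ = 1; p/q = (1·35 + 12)/(1·3 + 1) = 47/4; p² − 138·q² = 2209 − 2208 = 1.
  The first convergent with p² − 138·q² = 1 gives the fundamental solution (x₁, y₁) = (47, 4).
Step 2: Apply the recurrence (x_{n+1}, y_{n+1}) = (x₁x_n + 138y₁y_n, x₁y_n + y₁x_n) repeatedly.
  From (x_1, y_1) = (47, 4): x_2 = 47·47 + 138·4·4 = 4417; y_2 = 47·4 + 4·47 = 376.
Step 3: Verify x_2² - 138·y_2² = 19509889 - 19509888 = 1 (should be 1). ✓

(x_1, y_1) = (47, 4); (x_2, y_2) = (4417, 376).
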